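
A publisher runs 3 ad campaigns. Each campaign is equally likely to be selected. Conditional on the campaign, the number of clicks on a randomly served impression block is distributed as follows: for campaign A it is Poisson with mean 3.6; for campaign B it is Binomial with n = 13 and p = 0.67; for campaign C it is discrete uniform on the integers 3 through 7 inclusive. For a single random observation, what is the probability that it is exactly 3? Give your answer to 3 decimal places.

Conditional on each campaign, P(X = 3): A: 0.212469; B: 0.00131744; C: 0.2.
By total probability, P(X = 3) = 0.333333·0.212469 + 0.333333·0.00131744 + 0.333333·0.2 = 0.137929.

0.138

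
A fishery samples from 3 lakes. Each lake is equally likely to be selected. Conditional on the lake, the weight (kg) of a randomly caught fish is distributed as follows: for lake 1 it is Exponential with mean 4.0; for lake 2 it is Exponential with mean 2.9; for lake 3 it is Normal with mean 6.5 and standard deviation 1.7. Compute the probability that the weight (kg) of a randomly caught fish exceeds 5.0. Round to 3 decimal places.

Conditional on each lake, P(X > 5.0): 1: 0.286505; 2: 0.178327; 3: 0.811207.
By total probability, P(X > 5.0) = 0.333333·0.286505 + 0.333333·0.178327 + 0.333333·0.811207 = 0.425346.

0.425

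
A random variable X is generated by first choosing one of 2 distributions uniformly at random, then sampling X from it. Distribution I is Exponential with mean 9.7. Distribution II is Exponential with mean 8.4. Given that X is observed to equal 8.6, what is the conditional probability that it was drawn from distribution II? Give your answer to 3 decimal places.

Likelihoods f(8.6 | ·): I: 0.0424799; II: 0.0427647.
Posterior ∝ prior × likelihood. Numerator for II: 0.5·0.0427647 = 0.0213824.
Normalizing constant: 0.5·0.0424799 + 0.5·0.0427647 = 0.0426223.
P(II | observation) = 0.0213824 / 0.0426223 = 0.501671.

0.502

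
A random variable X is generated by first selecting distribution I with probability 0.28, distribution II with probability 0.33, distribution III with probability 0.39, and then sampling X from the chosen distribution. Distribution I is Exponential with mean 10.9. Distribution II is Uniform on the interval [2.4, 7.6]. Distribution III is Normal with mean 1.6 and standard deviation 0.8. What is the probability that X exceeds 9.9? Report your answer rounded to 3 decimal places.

Conditional on each component, P(X > 9.9): I: 0.403226; II: 0; III: 0.
By total probability, P(X > 9.9) = 0.28·0.403226 + 0.33·0 + 0.39·0 = 0.112903.

0.113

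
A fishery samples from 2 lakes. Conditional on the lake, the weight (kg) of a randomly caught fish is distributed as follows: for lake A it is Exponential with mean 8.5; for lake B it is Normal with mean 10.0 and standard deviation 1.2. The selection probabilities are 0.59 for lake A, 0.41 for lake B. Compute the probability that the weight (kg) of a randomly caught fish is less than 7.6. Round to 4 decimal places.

Conditional on each lake, P(X < 7.6): A: 0.591032; B: 0.0227501.
By total probability, P(X < 7.6) = 0.59·0.591032 + 0.41·0.0227501 = 0.358036.

0.3580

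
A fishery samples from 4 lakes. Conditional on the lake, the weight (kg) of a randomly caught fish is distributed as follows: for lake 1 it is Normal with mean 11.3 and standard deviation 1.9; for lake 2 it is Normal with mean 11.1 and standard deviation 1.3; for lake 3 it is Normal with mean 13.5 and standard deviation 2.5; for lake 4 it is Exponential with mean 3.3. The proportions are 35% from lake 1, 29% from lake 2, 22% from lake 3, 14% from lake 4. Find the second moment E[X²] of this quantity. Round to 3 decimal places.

For each component E[X²] = Var + (mean)², giving 1: 131.3; 2: 124.9; 3: 188.5; 4: 21.78.
Overall E[X²] = 0.35·131.3 + 0.29·124.9 + 0.22·188.5 + 0.14·21.78 = 126.695.

126.695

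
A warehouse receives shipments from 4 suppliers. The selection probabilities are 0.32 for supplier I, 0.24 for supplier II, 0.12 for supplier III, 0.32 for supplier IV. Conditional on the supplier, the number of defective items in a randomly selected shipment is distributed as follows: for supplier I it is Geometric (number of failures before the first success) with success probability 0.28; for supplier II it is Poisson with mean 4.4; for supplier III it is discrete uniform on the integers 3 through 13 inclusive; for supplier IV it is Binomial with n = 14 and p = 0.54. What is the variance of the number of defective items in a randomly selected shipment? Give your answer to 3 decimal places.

Per component, I: μ=2.57143, E[X²]=15.7959; II: μ=4.4, E[X²]=23.76; III: μ=8, E[X²]=74; IV: μ=7.56, E[X²]=60.6312.
E[X] = 0.32·2.57143 + 0.24·4.4 + 0.12·8 + 0.32·7.56 = 5.25806.
E[X²] = 0.32·15.7959 + 0.24·23.76 + 0.12·74 + 0.32·60.6312 = 39.0391.
Var(X) = E[X²] − (E[X])² = 39.0391 − 27.6472 = 11.3919.

11.392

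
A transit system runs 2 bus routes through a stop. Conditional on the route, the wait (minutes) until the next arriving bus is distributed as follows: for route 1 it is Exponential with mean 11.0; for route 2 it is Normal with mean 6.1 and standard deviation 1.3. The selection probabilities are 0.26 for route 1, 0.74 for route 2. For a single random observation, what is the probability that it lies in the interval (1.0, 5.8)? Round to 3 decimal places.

0.386

Conditional on each route, P(1.0 < X < 5.8): 1: 0.322888; 2: 0.408703.
By total probability, P(1.0 < X < 5.8) = 0.26·0.322888 + 0.74·0.408703 = 0.386391.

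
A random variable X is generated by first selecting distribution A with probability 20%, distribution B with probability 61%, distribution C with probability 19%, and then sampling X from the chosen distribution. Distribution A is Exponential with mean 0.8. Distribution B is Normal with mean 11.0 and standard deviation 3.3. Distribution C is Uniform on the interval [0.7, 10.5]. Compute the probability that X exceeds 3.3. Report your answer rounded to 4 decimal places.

Conditional on each component, P(X > 3.3): A: 0.0161635; B: 0.990185; C: 0.734694.
By total probability, P(X > 3.3) = 0.2·0.0161635 + 0.61·0.990185 + 0.19·0.734694 = 0.746837.

0.7468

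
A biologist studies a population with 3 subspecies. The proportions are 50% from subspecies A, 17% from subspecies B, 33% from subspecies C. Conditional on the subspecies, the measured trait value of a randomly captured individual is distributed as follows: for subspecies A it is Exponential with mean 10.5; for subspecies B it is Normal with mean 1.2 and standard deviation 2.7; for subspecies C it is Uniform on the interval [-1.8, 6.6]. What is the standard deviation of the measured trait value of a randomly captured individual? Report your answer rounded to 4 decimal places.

Per component, A: μ=10.5, E[X²]=220.5; B: μ=1.2, E[X²]=8.73; C: μ=2.4, E[X²]=11.64.
E[X] = 0.5·10.5 + 0.17·1.2 + 0.33·2.4 = 6.246.
E[X²] = 0.5·220.5 + 0.17·8.73 + 0.33·11.64 = 115.575.
Var(X) = E[X²] − (E[X])² = 115.575 − 39.0125 = 76.5628.
SD(X) = √76.5628 = 8.75002.

8.7500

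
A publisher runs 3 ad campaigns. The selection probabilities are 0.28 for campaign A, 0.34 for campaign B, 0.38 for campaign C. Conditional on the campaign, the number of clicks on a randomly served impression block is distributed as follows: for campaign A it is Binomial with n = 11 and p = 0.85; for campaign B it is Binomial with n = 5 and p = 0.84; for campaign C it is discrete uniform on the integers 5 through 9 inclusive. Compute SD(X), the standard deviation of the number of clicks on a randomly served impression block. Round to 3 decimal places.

Per component, A: μ=9.35, E[X²]=88.825; B: μ=4.2, E[X²]=18.312; C: μ=7, E[X²]=51.
E[X] = 0.28·9.35 + 0.34·4.2 + 0.38·7 = 6.706.
E[X²] = 0.28·88.825 + 0.34·18.312 + 0.38·51 = 50.4771.
Var(X) = E[X²] − (E[X])² = 50.4771 − 44.9704 = 5.50664.
SD(X) = √5.50664 = 2.34662.

2.347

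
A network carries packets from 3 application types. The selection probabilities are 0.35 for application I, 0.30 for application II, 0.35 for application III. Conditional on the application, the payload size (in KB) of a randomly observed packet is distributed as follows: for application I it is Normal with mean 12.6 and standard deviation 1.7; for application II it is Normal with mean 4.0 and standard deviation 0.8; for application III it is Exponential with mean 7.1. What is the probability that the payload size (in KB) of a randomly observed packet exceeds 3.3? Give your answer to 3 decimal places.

0.813

Conditional on each application, P(X > 3.3): I: 1; II: 0.809213; III: 0.628268.
By total probability, P(X > 3.3) = 0.35·1 + 0.3·0.809213 + 0.35·0.628268 = 0.812658.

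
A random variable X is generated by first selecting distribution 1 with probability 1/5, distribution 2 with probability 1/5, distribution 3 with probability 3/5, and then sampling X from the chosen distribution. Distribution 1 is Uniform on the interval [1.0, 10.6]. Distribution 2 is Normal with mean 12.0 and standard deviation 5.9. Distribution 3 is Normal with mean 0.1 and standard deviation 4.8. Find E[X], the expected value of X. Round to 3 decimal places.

3.620

Component means — 1: 5.8; 2: 12; 3: 0.1.
E[X] = 0.2·5.8 + 0.2·12 + 0.6·0.1 = 3.62.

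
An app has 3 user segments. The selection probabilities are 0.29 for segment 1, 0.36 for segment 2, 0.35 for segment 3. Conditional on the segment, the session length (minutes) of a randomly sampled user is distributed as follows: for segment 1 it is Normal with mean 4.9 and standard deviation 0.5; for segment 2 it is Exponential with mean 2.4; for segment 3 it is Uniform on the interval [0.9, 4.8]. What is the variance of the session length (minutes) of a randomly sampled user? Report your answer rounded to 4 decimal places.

Per component, 1: μ=4.9, E[X²]=24.26; 2: μ=2.4, E[X²]=11.52; 3: μ=2.85, E[X²]=9.39.
E[X] = 0.29·4.9 + 0.36·2.4 + 0.35·2.85 = 3.2825.
E[X²] = 0.29·24.26 + 0.36·11.52 + 0.35·9.39 = 14.4691.
Var(X) = E[X²] − (E[X])² = 14.4691 − 10.7748 = 3.69429.

3.6943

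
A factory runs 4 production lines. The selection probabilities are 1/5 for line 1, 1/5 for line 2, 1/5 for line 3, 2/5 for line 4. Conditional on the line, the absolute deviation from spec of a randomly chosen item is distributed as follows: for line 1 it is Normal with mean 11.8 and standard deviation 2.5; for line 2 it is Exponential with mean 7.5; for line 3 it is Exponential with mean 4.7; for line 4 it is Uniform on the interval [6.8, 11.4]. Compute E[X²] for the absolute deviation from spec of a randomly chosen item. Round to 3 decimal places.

94.263

For each component E[X²] = Var + (mean)², giving 1: 145.49; 2: 112.5; 3: 44.18; 4: 84.5733.
Overall E[X²] = 0.2·145.49 + 0.2·112.5 + 0.2·44.18 + 0.4·84.5733 = 94.2633.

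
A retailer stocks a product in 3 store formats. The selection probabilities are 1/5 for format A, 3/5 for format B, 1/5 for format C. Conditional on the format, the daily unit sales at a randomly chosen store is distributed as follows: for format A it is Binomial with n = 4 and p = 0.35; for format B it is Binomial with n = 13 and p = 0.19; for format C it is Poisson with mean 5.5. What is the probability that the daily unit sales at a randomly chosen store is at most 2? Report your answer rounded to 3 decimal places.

0.516

Conditional on each format, P(X ≤ 2): A: 0.873519; B: 0.538926; C: 0.0883764.
By total probability, P(X ≤ 2) = 0.2·0.873519 + 0.6·0.538926 + 0.2·0.0883764 = 0.515734.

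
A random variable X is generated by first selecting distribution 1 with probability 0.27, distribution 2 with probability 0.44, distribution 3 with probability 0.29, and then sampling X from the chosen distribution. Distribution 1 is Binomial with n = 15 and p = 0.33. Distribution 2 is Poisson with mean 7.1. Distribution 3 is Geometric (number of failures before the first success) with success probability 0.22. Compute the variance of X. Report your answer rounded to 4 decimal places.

Per component, 1: μ=4.95, E[X²]=27.819; 2: μ=7.1, E[X²]=57.51; 3: μ=3.54545, E[X²]=28.686.
E[X] = 0.27·4.95 + 0.44·7.1 + 0.29·3.54545 = 5.48868.
E[X²] = 0.27·27.819 + 0.44·57.51 + 0.29·28.686 = 41.1345.
Var(X) = E[X²] − (E[X])² = 41.1345 − 30.1256 = 11.0088.

11.0088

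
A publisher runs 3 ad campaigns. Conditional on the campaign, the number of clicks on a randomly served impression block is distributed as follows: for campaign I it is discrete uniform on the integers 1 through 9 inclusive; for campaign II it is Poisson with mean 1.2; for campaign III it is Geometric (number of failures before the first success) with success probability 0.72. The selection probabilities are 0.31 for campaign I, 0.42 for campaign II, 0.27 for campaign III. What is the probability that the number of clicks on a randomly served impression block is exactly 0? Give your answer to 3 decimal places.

Conditional on each campaign, P(X = 0): I: 0; II: 0.301194; III: 0.72.
By total probability, P(X = 0) = 0.31·0 + 0.42·0.301194 + 0.27·0.72 = 0.320902.

0.321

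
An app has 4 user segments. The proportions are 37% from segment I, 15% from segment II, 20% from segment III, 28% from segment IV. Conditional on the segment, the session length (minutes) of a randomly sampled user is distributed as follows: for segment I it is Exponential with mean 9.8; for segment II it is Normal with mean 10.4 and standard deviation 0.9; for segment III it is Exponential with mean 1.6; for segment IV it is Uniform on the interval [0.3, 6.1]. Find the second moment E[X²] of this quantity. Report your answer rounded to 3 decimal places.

92.091

For each component E[X²] = Var + (mean)², giving I: 192.08; II: 108.97; III: 5.12; IV: 13.0433.
Overall E[X²] = 0.37·192.08 + 0.15·108.97 + 0.2·5.12 + 0.28·13.0433 = 92.0912.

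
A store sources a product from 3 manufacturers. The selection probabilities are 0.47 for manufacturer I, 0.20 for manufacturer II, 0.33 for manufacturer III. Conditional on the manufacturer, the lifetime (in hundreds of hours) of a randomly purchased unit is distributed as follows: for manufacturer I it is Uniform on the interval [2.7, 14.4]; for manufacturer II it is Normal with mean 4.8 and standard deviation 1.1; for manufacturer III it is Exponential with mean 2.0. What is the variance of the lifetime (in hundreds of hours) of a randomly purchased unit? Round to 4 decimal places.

Per component, I: μ=8.55, E[X²]=84.51; II: μ=4.8, E[X²]=24.25; III: μ=2, E[X²]=8.
E[X] = 0.47·8.55 + 0.2·4.8 + 0.33·2 = 5.6385.
E[X²] = 0.47·84.51 + 0.2·24.25 + 0.33·8 = 47.2097.
Var(X) = E[X²] − (E[X])² = 47.2097 − 31.7927 = 15.417.

15.4170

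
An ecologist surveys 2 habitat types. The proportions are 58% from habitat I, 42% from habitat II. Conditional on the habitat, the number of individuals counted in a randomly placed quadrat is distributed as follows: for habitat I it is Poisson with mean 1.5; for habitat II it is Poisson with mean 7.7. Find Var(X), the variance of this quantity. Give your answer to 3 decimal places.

13.468

Per component, I: μ=1.5, E[X²]=3.75; II: μ=7.7, E[X²]=66.99.
E[X] = 0.58·1.5 + 0.42·7.7 = 4.104.
E[X²] = 0.58·3.75 + 0.42·66.99 = 30.3108.
Var(X) = E[X²] − (E[X])² = 30.3108 − 16.8428 = 13.468.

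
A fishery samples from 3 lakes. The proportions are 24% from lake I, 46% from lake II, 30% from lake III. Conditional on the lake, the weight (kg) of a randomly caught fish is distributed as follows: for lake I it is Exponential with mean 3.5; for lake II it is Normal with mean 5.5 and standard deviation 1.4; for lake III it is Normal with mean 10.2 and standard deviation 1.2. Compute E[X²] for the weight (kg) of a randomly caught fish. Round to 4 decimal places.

For each component E[X²] = Var + (mean)², giving I: 24.5; II: 32.21; III: 105.48.
Overall E[X²] = 0.24·24.5 + 0.46·32.21 + 0.3·105.48 = 52.3406.

52.3406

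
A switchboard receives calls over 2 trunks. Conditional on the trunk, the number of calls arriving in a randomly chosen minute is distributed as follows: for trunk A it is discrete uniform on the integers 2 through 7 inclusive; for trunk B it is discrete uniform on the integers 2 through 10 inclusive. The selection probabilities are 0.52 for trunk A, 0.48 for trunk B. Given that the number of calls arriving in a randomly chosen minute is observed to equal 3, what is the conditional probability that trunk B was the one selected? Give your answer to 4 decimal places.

0.3810

Likelihoods P(X=3 | ·): A: 0.166667; B: 0.111111.
Posterior ∝ prior × likelihood. Numerator for B: 0.48·0.111111 = 0.0533333.
Normalizing constant: 0.52·0.166667 + 0.48·0.111111 = 0.14.
P(B | observation) = 0.0533333 / 0.14 = 0.380952.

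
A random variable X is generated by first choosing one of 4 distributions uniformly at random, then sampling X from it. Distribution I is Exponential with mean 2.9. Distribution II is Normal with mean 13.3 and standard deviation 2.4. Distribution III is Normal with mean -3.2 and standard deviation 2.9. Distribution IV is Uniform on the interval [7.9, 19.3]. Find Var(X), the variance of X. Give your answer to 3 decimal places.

Per component, I: μ=2.9, E[X²]=16.82; II: μ=13.3, E[X²]=182.65; III: μ=-3.2, E[X²]=18.65; IV: μ=13.6, E[X²]=195.79.
E[X] = 0.25·2.9 + 0.25·13.3 + 0.25·-3.2 + 0.25·13.6 = 6.65.
E[X²] = 0.25·16.82 + 0.25·182.65 + 0.25·18.65 + 0.25·195.79 = 103.478.
Var(X) = E[X²] − (E[X])² = 103.478 − 44.2225 = 59.255.

59.255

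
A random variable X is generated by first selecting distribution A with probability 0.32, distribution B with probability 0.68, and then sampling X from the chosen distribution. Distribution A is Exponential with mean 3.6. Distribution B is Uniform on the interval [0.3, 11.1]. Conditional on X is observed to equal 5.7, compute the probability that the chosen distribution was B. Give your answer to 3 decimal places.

0.775

Likelihoods f(5.7 | ·): A: 0.0570249; B: 0.0925926.
Posterior ∝ prior × likelihood. Numerator for B: 0.68·0.0925926 = 0.062963.
Normalizing constant: 0.32·0.0570249 + 0.68·0.0925926 = 0.0812109.
P(B | observation) = 0.062963 / 0.0812109 = 0.775302.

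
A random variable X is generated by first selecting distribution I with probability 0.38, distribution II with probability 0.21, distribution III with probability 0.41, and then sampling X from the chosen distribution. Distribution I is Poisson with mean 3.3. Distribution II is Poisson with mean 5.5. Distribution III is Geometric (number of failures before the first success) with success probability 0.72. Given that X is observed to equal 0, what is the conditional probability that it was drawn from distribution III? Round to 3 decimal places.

Likelihoods P(X=0 | ·): I: 0.0368832; II: 0.00408677; III: 0.72.
Posterior ∝ prior × likelihood. Numerator for III: 0.41·0.72 = 0.2952.
Normalizing constant: 0.38·0.0368832 + 0.21·0.00408677 + 0.41·0.72 = 0.310074.
P(III | observation) = 0.2952 / 0.310074 = 0.952031.

0.952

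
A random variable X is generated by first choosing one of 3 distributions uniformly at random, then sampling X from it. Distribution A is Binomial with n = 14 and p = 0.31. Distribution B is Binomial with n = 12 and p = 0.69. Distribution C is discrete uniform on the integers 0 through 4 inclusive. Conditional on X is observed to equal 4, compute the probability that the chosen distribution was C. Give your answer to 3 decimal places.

0.459

Likelihoods P(X=4 | ·): A: 0.226137; B: 0.00956963; C: 0.2.
Posterior ∝ prior × likelihood. Numerator for C: 0.333333·0.2 = 0.0666667.
Normalizing constant: 0.333333·0.226137 + 0.333333·0.00956963 + 0.333333·0.2 = 0.145236.
P(C | observation) = 0.0666667 / 0.145236 = 0.459024.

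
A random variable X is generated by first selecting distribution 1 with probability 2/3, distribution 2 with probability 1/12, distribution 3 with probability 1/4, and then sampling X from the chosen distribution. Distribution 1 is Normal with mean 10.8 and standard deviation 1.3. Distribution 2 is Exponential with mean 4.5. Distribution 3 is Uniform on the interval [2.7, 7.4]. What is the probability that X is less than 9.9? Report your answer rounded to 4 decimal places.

Conditional on each component, P(X < 9.9): 1: 0.244372; 2: 0.889197; 3: 1.
By total probability, P(X < 9.9) = 0.666667·0.244372 + 0.0833333·0.889197 + 0.25·1 = 0.487014.

0.4870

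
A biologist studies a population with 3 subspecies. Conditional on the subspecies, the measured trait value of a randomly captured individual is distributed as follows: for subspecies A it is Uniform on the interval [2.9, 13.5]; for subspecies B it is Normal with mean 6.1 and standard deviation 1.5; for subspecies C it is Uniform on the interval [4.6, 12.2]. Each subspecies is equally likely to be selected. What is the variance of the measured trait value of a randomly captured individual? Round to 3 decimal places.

Per component, A: μ=8.2, E[X²]=76.6033; B: μ=6.1, E[X²]=39.46; C: μ=8.4, E[X²]=75.3733.
E[X] = 0.333333·8.2 + 0.333333·6.1 + 0.333333·8.4 = 7.56667.
E[X²] = 0.333333·76.6033 + 0.333333·39.46 + 0.333333·75.3733 = 63.8122.
Var(X) = E[X²] − (E[X])² = 63.8122 − 57.2544 = 6.55778.

6.558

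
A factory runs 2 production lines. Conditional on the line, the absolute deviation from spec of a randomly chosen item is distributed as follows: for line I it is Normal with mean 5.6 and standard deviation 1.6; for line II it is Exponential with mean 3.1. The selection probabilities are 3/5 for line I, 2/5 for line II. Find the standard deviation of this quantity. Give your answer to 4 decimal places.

2.6230

Per component, I: μ=5.6, E[X²]=33.92; II: μ=3.1, E[X²]=19.22.
E[X] = 0.6·5.6 + 0.4·3.1 = 4.6.
E[X²] = 0.6·33.92 + 0.4·19.22 = 28.04.
Var(X) = E[X²] − (E[X])² = 28.04 − 21.16 = 6.88.
SD(X) = √6.88 = 2.62298.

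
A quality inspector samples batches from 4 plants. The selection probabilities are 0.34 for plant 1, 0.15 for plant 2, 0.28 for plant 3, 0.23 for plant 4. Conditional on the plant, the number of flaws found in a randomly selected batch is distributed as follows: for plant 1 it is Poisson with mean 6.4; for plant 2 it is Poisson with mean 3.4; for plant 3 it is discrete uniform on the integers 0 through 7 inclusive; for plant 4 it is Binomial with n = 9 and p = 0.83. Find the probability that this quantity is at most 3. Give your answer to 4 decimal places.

Conditional on each plant, P(X ≤ 3): 1: 0.118919; 2: 0.558357; 3: 0.5; 4: 0.00126643.
By total probability, P(X ≤ 3) = 0.34·0.118919 + 0.15·0.558357 + 0.28·0.5 + 0.23·0.00126643 = 0.264477.

0.2645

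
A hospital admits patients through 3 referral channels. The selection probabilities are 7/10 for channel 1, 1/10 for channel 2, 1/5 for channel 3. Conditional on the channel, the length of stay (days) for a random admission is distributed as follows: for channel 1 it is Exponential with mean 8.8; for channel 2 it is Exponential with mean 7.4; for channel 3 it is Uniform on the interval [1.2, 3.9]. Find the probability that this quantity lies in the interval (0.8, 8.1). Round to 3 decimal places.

0.617

Conditional on each channel, P(0.8 < X < 8.1): 1: 0.514763; 2: 0.562855; 3: 1.
By total probability, P(0.8 < X < 8.1) = 0.7·0.514763 + 0.1·0.562855 + 0.2·1 = 0.616619.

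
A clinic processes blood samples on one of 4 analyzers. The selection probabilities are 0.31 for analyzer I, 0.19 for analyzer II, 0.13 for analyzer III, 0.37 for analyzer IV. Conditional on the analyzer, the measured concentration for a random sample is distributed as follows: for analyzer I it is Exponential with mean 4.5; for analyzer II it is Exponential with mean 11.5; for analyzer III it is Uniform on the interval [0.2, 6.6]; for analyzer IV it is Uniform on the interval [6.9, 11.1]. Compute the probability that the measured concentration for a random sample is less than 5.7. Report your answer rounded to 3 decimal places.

Conditional on each analyzer, P(X < 5.7): I: 0.718231; II: 0.390827; III: 0.859375; IV: 0.
By total probability, P(X < 5.7) = 0.31·0.718231 + 0.19·0.390827 + 0.13·0.859375 + 0.37·0 = 0.408627.

0.409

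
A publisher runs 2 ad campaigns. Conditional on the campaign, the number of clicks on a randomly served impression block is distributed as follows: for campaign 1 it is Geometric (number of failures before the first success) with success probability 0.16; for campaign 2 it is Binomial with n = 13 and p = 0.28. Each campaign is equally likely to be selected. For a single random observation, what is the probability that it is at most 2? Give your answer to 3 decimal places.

Conditional on each campaign, P(X ≤ 2): 1: 0.407296; 2: 0.249463.
By total probability, P(X ≤ 2) = 0.5·0.407296 + 0.5·0.249463 = 0.328379.

0.328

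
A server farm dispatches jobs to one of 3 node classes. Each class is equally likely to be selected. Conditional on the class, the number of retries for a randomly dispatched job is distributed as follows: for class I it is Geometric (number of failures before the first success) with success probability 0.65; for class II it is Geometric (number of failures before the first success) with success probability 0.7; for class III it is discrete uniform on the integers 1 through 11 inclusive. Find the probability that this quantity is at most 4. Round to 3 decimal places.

0.785

Conditional on each class, P(X ≤ 4): I: 0.994748; II: 0.99757; III: 0.363636.
By total probability, P(X ≤ 4) = 0.333333·0.994748 + 0.333333·0.99757 + 0.333333·0.363636 = 0.785318.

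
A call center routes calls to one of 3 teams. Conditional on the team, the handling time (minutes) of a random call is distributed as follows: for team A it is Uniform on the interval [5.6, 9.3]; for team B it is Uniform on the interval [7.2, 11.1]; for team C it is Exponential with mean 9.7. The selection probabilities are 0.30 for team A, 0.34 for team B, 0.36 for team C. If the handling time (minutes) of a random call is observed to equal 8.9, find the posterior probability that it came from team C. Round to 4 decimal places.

0.0810

Likelihoods f(8.9 | ·): A: 0.27027; B: 0.25641; C: 0.0411862.
Posterior ∝ prior × likelihood. Numerator for C: 0.36·0.0411862 = 0.014827.
Normalizing constant: 0.3·0.27027 + 0.34·0.25641 + 0.36·0.0411862 = 0.183088.
P(C | observation) = 0.014827 / 0.183088 = 0.0809833.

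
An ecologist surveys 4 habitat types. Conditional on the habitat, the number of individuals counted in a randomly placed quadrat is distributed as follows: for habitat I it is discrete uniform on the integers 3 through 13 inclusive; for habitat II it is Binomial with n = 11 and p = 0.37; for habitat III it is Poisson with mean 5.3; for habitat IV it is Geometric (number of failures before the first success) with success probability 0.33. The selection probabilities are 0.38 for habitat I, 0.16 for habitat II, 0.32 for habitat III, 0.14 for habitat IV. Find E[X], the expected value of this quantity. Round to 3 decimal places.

5.671

Component means — I: 8; II: 4.07; III: 5.3; IV: 2.0303.
E[X] = 0.38·8 + 0.16·4.07 + 0.32·5.3 + 0.14·2.0303 = 5.67144.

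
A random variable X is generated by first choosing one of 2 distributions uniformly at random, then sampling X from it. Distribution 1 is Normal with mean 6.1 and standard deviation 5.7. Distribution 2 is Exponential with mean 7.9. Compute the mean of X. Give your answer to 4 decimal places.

Component means — 1: 6.1; 2: 7.9.
E[X] = 0.5·6.1 + 0.5·7.9 = 7.

7.0000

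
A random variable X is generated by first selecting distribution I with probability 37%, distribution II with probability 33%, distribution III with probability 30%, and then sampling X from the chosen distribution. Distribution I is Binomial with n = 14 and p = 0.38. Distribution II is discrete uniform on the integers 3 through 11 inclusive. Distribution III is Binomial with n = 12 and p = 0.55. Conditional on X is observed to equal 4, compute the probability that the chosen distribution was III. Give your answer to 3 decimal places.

0.184

Likelihoods P(X=4 | ·): I: 0.17518; II: 0.111111; III: 0.0761651.
Posterior ∝ prior × likelihood. Numerator for III: 0.3·0.0761651 = 0.0228495.
Normalizing constant: 0.37·0.17518 + 0.33·0.111111 + 0.3·0.0761651 = 0.124333.
P(III | observation) = 0.0228495 / 0.124333 = 0.183777.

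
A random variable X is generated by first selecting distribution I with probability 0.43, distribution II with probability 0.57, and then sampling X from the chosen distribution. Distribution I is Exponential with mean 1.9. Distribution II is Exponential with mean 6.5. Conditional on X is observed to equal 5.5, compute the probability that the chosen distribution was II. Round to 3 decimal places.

0.750

Likelihoods f(5.5 | ·): I: 0.0291124; II: 0.0660095.
Posterior ∝ prior × likelihood. Numerator for II: 0.57·0.0660095 = 0.0376254.
Normalizing constant: 0.43·0.0291124 + 0.57·0.0660095 = 0.0501438.
P(II | observation) = 0.0376254 / 0.0501438 = 0.750351.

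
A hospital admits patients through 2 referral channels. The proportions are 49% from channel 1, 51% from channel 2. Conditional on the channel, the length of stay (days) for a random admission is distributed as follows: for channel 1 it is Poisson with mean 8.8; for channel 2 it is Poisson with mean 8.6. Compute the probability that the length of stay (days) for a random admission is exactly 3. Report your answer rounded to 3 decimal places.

0.018

Conditional on each channel, P(X = 3): 1: 0.0171201; 2: 0.0195169.
By total probability, P(X = 3) = 0.49·0.0171201 + 0.51·0.0195169 = 0.0183425.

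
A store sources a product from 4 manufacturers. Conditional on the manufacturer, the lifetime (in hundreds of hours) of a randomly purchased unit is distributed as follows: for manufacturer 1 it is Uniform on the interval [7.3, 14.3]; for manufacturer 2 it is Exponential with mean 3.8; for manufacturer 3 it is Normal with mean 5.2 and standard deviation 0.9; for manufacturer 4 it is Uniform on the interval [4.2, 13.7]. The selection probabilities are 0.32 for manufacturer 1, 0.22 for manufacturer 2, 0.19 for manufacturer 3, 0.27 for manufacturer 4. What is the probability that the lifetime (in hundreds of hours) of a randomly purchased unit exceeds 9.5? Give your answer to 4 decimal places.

Conditional on each manufacturer, P(X > 9.5): 1: 0.685714; 2: 0.082085; 3: 8.86216e-07; 4: 0.442105.
By total probability, P(X > 9.5) = 0.32·0.685714 + 0.22·0.082085 + 0.19·8.86216e-07 + 0.27·0.442105 = 0.356856.

0.3569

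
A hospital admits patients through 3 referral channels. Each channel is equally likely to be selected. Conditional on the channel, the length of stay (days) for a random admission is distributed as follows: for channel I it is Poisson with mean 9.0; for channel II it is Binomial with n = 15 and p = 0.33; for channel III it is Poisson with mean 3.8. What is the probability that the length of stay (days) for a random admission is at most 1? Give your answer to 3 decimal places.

Conditional on each channel, P(X ≤ 1): I: 0.0012341; II: 0.0206435; III: 0.10738.
By total probability, P(X ≤ 1) = 0.333333·0.0012341 + 0.333333·0.0206435 + 0.333333·0.10738 = 0.0430858.

0.043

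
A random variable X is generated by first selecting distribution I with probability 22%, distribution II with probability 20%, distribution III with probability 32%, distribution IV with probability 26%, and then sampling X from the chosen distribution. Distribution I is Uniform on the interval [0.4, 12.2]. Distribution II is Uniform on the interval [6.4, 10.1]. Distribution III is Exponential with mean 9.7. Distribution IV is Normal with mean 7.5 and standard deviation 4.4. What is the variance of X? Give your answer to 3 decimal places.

Per component, I: μ=6.3, E[X²]=51.2933; II: μ=8.25, E[X²]=69.2033; III: μ=9.7, E[X²]=188.18; IV: μ=7.5, E[X²]=75.61.
E[X] = 0.22·6.3 + 0.2·8.25 + 0.32·9.7 + 0.26·7.5 = 8.09.
E[X²] = 0.22·51.2933 + 0.2·69.2033 + 0.32·188.18 + 0.26·75.61 = 105.001.
Var(X) = E[X²] − (E[X])² = 105.001 − 65.4481 = 39.5533.

39.553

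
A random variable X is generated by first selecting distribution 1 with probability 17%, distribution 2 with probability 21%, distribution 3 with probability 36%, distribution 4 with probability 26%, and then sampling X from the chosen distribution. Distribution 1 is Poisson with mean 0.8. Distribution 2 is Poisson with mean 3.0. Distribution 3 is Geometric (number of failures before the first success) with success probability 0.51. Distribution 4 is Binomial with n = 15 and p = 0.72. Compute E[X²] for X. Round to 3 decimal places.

For each component E[X²] = Var + (mean)², giving 1: 1.44; 2: 12; 3: 2.807; 4: 119.664.
Overall E[X²] = 0.17·1.44 + 0.21·12 + 0.36·2.807 + 0.26·119.664 = 34.888.

34.888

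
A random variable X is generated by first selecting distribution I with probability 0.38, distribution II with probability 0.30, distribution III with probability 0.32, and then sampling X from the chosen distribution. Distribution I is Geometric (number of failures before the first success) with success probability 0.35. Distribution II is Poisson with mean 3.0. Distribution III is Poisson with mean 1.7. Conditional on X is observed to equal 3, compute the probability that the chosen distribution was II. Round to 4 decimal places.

Likelihoods P(X=3 | ·): I: 0.0961188; II: 0.224042; III: 0.149587.
Posterior ∝ prior × likelihood. Numerator for II: 0.3·0.224042 = 0.0672125.
Normalizing constant: 0.38·0.0961188 + 0.3·0.224042 + 0.32·0.149587 = 0.151606.
P(II | observation) = 0.0672125 / 0.151606 = 0.443338.

0.4433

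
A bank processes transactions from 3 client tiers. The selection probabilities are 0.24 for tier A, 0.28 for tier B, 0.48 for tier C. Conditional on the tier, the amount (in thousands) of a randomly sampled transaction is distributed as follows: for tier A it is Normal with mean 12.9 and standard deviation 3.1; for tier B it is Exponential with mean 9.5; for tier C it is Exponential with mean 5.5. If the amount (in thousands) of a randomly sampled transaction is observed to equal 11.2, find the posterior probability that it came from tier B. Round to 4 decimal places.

0.1928

Likelihoods f(11.2 | ·): A: 0.110725; B: 0.0323792; C: 0.0237277.
Posterior ∝ prior × likelihood. Numerator for B: 0.28·0.0323792 = 0.00906617.
Normalizing constant: 0.24·0.110725 + 0.28·0.0323792 + 0.48·0.0237277 = 0.0470295.
P(B | observation) = 0.00906617 / 0.0470295 = 0.192776.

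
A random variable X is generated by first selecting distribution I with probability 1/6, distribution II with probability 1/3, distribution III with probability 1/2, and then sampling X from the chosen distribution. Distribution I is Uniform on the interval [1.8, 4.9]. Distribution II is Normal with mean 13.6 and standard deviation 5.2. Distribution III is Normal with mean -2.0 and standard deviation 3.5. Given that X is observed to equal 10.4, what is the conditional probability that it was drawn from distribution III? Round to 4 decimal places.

Likelihoods f(10.4 | ·): I: 0; II: 0.0634853; III: 0.00021441.
Posterior ∝ prior × likelihood. Numerator for III: 0.5·0.00021441 = 0.000107205.
Normalizing constant: 0.166667·0 + 0.333333·0.0634853 + 0.5·0.00021441 = 0.021269.
P(III | observation) = 0.000107205 / 0.021269 = 0.00504044.

0.0050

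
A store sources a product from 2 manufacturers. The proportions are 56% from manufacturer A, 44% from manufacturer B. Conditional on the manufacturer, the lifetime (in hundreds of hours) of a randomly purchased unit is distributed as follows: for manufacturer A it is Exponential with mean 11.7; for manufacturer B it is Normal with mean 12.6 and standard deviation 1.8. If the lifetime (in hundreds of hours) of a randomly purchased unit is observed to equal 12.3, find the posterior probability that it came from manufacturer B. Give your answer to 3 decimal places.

Likelihoods f(12.3 | ·): A: 0.0298709; B: 0.218578.
Posterior ∝ prior × likelihood. Numerator for B: 0.44·0.218578 = 0.0961742.
Normalizing constant: 0.56·0.0298709 + 0.44·0.218578 = 0.112902.
P(B | observation) = 0.0961742 / 0.112902 = 0.851839.

0.852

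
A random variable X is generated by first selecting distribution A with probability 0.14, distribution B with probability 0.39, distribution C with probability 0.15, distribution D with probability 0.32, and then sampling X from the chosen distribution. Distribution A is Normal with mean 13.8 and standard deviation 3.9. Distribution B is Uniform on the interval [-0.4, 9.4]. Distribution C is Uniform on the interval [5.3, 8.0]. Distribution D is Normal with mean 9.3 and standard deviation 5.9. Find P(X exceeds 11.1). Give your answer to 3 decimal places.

0.227

Conditional on each component, P(X > 11.1): A: 0.755628; B: 0; C: 0; D: 0.380151.
By total probability, P(X > 11.1) = 0.14·0.755628 + 0.39·0 + 0.15·0 + 0.32·0.380151 = 0.227436.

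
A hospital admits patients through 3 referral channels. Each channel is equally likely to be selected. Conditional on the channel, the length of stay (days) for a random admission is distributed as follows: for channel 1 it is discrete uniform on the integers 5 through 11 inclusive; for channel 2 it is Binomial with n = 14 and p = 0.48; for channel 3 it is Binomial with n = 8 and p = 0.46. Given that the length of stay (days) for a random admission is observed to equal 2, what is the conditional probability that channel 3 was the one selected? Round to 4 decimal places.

Likelihoods P(X=2 | ·): 1: 0; 2: 0.00819528; 3: 0.146905.
Posterior ∝ prior × likelihood. Numerator for 3: 0.333333·0.146905 = 0.0489683.
Normalizing constant: 0.333333·0 + 0.333333·0.00819528 + 0.333333·0.146905 = 0.0517001.
P(3 | observation) = 0.0489683 / 0.0517001 = 0.947161.

0.9472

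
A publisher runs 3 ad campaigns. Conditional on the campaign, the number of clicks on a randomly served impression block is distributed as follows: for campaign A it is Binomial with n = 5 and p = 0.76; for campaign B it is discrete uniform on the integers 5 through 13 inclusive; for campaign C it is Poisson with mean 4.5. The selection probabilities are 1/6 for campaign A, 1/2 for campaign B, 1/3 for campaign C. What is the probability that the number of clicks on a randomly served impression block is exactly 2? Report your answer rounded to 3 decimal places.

Conditional on each campaign, P(X = 2): A: 0.0798474; B: 0; C: 0.112479.
By total probability, P(X = 2) = 0.166667·0.0798474 + 0.5·0 + 0.333333·0.112479 = 0.0508008.

0.051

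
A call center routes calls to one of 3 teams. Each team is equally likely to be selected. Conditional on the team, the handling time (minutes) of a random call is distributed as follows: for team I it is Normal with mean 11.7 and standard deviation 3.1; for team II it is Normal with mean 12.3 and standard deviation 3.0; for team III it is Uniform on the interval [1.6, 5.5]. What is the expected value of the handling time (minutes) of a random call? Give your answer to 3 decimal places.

Component means — I: 11.7; II: 12.3; III: 3.55.
E[X] = 0.333333·11.7 + 0.333333·12.3 + 0.333333·3.55 = 9.18333.

9.183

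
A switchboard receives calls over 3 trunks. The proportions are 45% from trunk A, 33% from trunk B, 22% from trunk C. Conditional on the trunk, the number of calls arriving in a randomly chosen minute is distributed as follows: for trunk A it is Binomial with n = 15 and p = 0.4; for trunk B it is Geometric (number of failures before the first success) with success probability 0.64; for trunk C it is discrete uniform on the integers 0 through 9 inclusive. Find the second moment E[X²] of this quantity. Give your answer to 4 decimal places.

24.4845

For each component E[X²] = Var + (mean)², giving A: 39.6; B: 1.19531; C: 28.5.
Overall E[X²] = 0.45·39.6 + 0.33·1.19531 + 0.22·28.5 = 24.4845.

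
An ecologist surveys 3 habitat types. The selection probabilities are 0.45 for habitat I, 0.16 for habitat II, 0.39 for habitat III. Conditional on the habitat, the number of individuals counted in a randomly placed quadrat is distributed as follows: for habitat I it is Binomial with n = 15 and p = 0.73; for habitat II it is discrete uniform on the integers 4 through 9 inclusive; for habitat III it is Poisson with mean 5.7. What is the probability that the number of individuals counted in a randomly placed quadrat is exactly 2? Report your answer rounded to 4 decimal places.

Conditional on each habitat, P(X = 2): I: 2.26759e-06; II: 0; III: 0.0543552.
By total probability, P(X = 2) = 0.45·2.26759e-06 + 0.16·0 + 0.39·0.0543552 = 0.0211996.

0.0212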